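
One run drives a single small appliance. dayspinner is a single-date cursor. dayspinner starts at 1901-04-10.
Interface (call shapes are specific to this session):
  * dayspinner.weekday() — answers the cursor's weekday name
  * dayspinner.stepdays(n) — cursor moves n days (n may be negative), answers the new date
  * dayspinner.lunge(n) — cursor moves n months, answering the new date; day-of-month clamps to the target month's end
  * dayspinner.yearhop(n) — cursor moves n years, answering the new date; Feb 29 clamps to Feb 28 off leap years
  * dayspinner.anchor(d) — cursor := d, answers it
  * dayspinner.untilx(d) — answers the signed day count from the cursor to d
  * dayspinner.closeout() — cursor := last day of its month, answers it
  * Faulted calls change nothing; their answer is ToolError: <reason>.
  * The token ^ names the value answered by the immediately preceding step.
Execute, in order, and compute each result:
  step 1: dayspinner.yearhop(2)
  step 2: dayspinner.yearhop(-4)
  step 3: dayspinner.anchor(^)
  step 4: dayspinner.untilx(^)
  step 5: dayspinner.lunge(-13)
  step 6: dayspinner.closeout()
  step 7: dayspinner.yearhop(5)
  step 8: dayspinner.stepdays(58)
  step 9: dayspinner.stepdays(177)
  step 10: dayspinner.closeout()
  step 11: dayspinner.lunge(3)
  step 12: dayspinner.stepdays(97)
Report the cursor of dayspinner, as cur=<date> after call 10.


Answer: cur=1903-11-30

Derivation:
> dayspinner.yearhop n='2'
  1903-04-10
> dayspinner.yearhop n='-4'
  1899-04-10
> dayspinner.anchor d='^'
  1899-04-10
> dayspinner.untilx d='^'
  0
> dayspinner.lunge n='-13'
  1898-03-10
> dayspinner.closeout
  1898-03-31
> dayspinner.yearhop n='5'
  1903-03-31
> dayspinner.stepdays n='58'
  1903-05-28
> dayspinner.stepdays n='177'
  1903-11-21
> dayspinner.closeout
  1903-11-30
> dayspinner.lunge n='3'
  1904-02-29
> dayspinner.stepdays n='97'
  1904-06-05


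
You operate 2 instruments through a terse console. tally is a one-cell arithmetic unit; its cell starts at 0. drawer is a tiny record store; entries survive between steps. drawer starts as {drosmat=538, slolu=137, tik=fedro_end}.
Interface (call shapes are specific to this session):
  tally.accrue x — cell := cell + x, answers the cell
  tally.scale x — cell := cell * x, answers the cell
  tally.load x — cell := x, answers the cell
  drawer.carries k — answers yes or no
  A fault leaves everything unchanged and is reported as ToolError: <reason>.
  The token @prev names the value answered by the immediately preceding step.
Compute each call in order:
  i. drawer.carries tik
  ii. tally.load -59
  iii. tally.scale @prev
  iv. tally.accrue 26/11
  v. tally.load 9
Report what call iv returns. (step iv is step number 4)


$ drawer.carries k=tik
[out] yes
$ tally.load x=-59
[out] -59
$ tally.scale x=@prev
[out] 3481
$ tally.accrue x=26/11
[out] 38317/11
$ tally.load x=9
[out] 9

Answer: 38317/11


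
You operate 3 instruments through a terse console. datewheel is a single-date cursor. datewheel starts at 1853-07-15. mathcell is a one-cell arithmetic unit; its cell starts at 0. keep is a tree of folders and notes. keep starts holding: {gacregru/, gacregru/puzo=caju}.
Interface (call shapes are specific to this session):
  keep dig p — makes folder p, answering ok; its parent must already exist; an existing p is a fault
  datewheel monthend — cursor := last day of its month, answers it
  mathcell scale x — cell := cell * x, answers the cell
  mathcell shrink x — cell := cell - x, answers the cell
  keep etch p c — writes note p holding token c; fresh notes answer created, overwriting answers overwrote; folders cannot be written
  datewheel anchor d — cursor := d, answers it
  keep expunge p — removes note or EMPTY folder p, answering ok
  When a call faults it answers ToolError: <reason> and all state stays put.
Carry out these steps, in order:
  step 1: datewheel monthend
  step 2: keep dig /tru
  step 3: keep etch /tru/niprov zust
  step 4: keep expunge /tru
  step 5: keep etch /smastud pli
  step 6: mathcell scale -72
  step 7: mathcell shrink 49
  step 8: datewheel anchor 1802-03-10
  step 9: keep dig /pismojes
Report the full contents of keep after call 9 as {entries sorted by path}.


Answer: {gacregru/, gacregru/puzo=caju, pismojes/, smastud=pli, tru/, tru/niprov=zust}

Derivation:
I try datewheel monthend(), — result: 1853-07-31.
Calling keep dig(p→/tru), and get ok.
I invoke keep etch(p→/tru/niprov, c→zust), and observe created.
I run keep expunge(p→/tru), → ToolError: not empty.
Then keep etch(p→/smastud, c→pli), and see created.
Calling mathcell scale(x→-72), yielding 0.
Then mathcell shrink(x→49), → -49.
Invoking datewheel anchor(d→1802-03-10), — result: 1802-03-10.
Next I call keep dig(p→/pismojes), giving ok.


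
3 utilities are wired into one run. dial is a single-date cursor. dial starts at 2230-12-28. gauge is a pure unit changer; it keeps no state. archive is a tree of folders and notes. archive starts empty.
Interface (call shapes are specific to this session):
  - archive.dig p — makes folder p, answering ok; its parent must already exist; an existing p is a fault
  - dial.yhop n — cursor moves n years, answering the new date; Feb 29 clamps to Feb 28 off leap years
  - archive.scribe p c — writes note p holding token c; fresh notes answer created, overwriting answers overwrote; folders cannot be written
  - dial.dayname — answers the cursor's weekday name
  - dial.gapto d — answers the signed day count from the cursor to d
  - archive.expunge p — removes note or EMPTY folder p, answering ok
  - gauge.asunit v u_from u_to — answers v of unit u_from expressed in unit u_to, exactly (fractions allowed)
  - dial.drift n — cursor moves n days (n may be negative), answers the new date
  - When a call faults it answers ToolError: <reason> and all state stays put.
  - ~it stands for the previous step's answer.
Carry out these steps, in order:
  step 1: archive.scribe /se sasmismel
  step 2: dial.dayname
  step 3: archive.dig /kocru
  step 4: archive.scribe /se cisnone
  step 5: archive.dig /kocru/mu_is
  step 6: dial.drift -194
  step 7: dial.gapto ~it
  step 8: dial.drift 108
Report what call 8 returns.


Using scribe(p=/se, c=sasmismel), → created.
Then dayname(), giving Tuesday.
I run dig(p=/kocru), which returns ok.
I use scribe(p=/se, c=cisnone), and observe overwrote.
I use dig(p=/kocru/mu_is), which returns ok.
I invoke drift(n=-194), which returns 2230-06-17.
Using gapto(d=~it), → 0.
I run drift(n=108): 2230-10-03.

Answer: 2230-10-03


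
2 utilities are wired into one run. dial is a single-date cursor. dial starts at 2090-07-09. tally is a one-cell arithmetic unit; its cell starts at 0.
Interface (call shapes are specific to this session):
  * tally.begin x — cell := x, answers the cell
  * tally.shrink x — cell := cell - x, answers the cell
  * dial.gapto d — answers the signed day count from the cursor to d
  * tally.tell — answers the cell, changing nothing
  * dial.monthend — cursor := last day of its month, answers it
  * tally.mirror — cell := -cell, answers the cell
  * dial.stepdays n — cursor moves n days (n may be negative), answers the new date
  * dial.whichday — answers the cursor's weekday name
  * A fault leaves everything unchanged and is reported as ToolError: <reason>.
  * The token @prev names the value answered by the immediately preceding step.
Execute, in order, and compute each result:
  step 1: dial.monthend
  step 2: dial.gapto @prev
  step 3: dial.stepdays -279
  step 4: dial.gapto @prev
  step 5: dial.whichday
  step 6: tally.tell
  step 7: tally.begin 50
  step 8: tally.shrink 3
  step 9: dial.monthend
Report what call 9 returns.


Answer: 2089-10-31

Derivation:
~$ dial.monthend
= 2090-07-31
~$ dial.gapto d→@prev
= 0
~$ dial.stepdays n→-279
= 2089-10-25
~$ dial.gapto d→@prev
= 0
~$ dial.whichday
= Tuesday
~$ tally.tell
= 0
~$ tally.begin x→50
= 50
~$ tally.shrink x→3
= 47
~$ dial.monthend
= 2089-10-31


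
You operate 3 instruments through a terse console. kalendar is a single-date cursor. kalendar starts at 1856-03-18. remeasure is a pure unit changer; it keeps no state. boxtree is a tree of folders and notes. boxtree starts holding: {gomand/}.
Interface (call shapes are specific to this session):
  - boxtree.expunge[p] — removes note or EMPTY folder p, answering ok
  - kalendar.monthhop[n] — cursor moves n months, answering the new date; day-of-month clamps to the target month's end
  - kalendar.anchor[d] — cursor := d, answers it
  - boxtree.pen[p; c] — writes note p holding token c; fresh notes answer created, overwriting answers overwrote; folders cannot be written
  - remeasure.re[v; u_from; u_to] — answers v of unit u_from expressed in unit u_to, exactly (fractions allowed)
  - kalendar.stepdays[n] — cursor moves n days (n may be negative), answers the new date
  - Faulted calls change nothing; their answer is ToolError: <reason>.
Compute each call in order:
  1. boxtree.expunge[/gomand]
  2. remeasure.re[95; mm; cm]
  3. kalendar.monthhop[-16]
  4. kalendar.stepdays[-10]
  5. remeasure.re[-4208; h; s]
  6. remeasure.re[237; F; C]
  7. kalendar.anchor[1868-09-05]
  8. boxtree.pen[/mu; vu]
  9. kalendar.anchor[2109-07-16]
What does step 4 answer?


Answer: 1854-11-08

Derivation:
I run expunge using p=/gomand, and see ok.
Invoking re using v=95, u_from=mm, u_to=cm, — result: 19/2.
Using monthhop using n=-16: 1854-11-18.
Invoking stepdays using n=-10, giving 1854-11-08.
Then re using v=-4208, u_from=h, u_to=s, giving -15148800.
I use re using v=237, u_from=F, u_to=C, yielding 1025/9.
Then anchor using d=1868-09-05: 1868-09-05.
Using pen using p=/mu, c=vu: created.
I invoke anchor using d=2109-07-16, yielding 2109-07-16.


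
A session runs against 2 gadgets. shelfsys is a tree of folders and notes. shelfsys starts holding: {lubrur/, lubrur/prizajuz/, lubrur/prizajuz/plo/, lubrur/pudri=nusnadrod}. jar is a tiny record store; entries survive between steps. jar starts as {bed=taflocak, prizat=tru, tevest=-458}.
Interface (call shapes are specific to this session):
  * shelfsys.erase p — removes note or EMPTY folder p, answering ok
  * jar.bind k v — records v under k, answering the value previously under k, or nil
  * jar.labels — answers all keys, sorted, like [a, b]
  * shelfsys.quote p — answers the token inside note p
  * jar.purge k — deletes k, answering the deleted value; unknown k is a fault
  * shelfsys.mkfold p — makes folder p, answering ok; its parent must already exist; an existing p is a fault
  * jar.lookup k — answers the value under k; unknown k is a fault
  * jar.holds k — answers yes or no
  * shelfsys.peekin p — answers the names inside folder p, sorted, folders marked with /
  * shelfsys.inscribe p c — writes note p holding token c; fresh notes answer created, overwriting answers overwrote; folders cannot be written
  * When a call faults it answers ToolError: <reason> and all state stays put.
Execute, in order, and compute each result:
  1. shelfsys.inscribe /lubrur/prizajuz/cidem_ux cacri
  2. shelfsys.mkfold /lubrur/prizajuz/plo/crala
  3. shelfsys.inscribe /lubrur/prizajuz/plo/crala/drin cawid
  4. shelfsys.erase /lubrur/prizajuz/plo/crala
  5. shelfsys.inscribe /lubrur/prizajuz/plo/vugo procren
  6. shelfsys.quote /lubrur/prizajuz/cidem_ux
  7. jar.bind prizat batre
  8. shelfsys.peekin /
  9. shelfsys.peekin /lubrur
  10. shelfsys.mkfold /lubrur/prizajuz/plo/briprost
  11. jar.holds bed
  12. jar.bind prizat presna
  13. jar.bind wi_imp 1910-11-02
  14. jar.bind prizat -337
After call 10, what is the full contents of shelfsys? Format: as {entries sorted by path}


Answer: {lubrur/, lubrur/prizajuz/, lubrur/prizajuz/cidem_ux=cacri, lubrur/prizajuz/plo/, lubrur/prizajuz/plo/briprost/, lubrur/prizajuz/plo/crala/, lubrur/prizajuz/plo/crala/drin=cawid, lubrur/prizajuz/plo/vugo=procren, lubrur/pudri=nusnadrod}

Derivation:
# 1. inscribe(p: /lubrur/prizajuz/cidem_ux, c: cacri) : created
# 2. mkfold(p: /lubrur/prizajuz/plo/crala) : ok
# 3. inscribe(p: /lubrur/prizajuz/plo/crala/drin, c: cawid) : created
# 4. erase(p: /lubrur/prizajuz/plo/crala) : ToolError: not empty
# 5. inscribe(p: /lubrur/prizajuz/plo/vugo, c: procren) : created
# 6. quote(p: /lubrur/prizajuz/cidem_ux) : cacri
# 7. bind(k: prizat, v: batre) : tru
# 8. peekin(p: /) : [lubrur/]
# 9. peekin(p: /lubrur) : [prizajuz/, pudri]
# 10. mkfold(p: /lubrur/prizajuz/plo/briprost) : ok
# 11. holds(k: bed) : yes
# 12. bind(k: prizat, v: presna) : batre
# 13. bind(k: wi_imp, v: 1910-11-02) : nil
# 14. bind(k: prizat, v: -337) : presna


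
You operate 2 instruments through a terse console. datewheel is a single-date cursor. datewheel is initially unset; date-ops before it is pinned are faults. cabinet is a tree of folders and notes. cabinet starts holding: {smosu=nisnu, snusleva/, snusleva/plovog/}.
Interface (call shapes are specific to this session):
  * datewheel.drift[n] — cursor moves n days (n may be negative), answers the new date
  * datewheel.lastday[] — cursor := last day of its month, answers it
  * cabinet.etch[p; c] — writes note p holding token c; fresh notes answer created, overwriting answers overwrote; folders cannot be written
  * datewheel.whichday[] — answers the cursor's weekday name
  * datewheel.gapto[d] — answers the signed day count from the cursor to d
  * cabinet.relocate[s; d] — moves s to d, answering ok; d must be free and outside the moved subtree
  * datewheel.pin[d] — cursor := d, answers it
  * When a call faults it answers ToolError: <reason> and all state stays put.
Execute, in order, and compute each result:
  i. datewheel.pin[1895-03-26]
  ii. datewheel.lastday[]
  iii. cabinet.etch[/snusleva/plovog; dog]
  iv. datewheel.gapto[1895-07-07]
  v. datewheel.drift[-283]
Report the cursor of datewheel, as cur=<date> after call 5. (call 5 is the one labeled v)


Answer: cur=1894-06-21

Derivation:
Act: pin[d→1895-03-26]
Obs: 1895-03-26
Act: lastday[]
Obs: 1895-03-31
Act: etch[p→/snusleva/plovog; c→dog]
Obs: ToolError: is a directory
Act: gapto[d→1895-07-07]
Obs: 98
Act: drift[n→-283]
Obs: 1894-06-21


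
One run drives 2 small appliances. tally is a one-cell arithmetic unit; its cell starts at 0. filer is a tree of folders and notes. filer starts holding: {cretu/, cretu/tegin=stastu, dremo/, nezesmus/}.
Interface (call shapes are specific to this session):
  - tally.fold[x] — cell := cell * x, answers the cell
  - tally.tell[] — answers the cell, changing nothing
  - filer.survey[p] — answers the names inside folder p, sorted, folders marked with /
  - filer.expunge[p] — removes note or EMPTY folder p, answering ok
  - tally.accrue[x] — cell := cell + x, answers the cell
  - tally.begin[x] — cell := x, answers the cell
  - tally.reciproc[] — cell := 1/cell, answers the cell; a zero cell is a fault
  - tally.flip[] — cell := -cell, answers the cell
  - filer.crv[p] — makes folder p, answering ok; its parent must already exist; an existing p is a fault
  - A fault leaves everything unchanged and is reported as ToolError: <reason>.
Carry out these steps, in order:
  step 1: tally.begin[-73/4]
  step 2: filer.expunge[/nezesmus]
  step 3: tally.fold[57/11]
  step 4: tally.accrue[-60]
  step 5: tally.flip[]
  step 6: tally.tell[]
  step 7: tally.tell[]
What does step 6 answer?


CALL begin[x=-73/4]
RET  -73/4
CALL expunge[p=/nezesmus]
RET  ok
CALL fold[x=57/11]
RET  -4161/44
CALL accrue[x=-60]
RET  -6801/44
CALL flip[]
RET  6801/44
CALL tell[]
RET  6801/44
CALL tell[]
RET  6801/44

Answer: 6801/44


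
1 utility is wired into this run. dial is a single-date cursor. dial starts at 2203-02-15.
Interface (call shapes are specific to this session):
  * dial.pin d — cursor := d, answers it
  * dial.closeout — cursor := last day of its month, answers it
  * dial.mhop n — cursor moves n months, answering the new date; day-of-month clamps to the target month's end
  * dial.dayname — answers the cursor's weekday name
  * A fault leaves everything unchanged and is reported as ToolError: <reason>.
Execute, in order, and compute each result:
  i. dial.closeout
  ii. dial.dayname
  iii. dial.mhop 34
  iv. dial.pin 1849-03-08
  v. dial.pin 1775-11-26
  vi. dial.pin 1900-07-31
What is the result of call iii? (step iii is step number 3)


Answer: 2205-12-28

Derivation:
Do: dial.closeout[]
See: 2203-02-28
Do: dial.dayname[]
See: Monday
Do: dial.mhop[34]
See: 2205-12-28
Do: dial.pin[1849-03-08]
See: 1849-03-08
Do: dial.pin[1775-11-26]
See: 1775-11-26
Do: dial.pin[1900-07-31]
See: 1900-07-31


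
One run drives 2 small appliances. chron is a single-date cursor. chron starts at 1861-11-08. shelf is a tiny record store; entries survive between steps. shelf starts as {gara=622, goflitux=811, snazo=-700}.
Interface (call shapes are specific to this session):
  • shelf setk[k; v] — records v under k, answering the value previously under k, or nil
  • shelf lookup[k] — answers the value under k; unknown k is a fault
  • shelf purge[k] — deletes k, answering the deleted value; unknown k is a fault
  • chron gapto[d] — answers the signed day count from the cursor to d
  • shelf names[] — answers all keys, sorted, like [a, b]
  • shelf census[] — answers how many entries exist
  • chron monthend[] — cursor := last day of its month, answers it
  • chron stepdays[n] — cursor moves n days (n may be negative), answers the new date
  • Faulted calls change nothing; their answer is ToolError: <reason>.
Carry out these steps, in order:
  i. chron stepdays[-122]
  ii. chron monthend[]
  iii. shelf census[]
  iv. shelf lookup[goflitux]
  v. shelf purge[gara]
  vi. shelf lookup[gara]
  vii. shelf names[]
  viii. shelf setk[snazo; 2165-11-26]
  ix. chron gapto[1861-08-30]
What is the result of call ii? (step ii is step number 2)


Answer: 1861-07-31

Derivation:
>> chron stepdays(n: -122)
<< 1861-07-09
>> chron monthend()
<< 1861-07-31
>> shelf census()
<< 3
>> shelf lookup(k: goflitux)
<< 811
>> shelf purge(k: gara)
<< 622
>> shelf lookup(k: gara)
<< ToolError: no such key gara
>> shelf names()
<< [goflitux, snazo]
>> shelf setk(k: snazo, v: 2165-11-26)
<< -700
>> chron gapto(d: 1861-08-30)
<< 30


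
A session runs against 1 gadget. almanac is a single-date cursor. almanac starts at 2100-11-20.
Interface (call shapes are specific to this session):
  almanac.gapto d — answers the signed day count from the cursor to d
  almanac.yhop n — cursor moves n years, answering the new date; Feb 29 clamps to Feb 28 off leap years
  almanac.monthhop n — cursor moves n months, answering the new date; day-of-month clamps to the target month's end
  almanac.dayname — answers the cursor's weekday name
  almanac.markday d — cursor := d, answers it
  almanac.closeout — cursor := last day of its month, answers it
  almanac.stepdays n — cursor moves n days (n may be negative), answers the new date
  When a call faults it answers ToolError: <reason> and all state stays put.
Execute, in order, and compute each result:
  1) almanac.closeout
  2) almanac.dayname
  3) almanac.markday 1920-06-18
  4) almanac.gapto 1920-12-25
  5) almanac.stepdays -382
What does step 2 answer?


I use almanac.closeout, giving 2100-11-30.
Next I call almanac.dayname(), which returns Tuesday.
Using almanac.markday on d=1920-06-18: 1920-06-18.
Calling almanac.gapto on d=1920-12-25, and see 190.
I try almanac.stepdays on n=-382, and see 1919-06-02.

Answer: Tuesday


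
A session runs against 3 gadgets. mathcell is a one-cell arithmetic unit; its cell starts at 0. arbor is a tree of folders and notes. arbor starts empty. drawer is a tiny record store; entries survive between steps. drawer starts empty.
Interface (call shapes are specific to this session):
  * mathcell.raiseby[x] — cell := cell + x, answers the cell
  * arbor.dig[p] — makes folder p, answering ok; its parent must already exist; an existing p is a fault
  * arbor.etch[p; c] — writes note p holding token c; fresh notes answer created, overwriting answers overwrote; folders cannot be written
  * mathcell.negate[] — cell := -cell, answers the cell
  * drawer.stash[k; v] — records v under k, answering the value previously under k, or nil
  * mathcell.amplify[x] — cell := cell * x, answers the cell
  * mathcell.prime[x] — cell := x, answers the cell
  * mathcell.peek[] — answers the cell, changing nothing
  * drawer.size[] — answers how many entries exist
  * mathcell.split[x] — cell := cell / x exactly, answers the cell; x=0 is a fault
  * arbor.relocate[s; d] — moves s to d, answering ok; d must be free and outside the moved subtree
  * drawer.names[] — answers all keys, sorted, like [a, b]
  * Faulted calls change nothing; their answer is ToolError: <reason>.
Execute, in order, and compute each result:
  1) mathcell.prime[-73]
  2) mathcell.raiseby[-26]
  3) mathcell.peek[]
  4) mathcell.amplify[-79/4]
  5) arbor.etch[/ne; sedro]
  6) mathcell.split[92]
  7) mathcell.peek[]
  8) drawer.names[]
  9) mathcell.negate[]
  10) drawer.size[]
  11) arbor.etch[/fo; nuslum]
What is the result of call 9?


Answer: -7821/368

Derivation:
$ prime x: -73
  -73
$ raiseby x: -26
  -99
$ peek
  -99
$ amplify x: -79/4
  7821/4
$ etch p: /ne c: sedro
  created
$ split x: 92
  7821/368
$ peek
  7821/368
$ names
  []
$ negate
  -7821/368
$ size
  0
$ etch p: /fo c: nuslum
  created


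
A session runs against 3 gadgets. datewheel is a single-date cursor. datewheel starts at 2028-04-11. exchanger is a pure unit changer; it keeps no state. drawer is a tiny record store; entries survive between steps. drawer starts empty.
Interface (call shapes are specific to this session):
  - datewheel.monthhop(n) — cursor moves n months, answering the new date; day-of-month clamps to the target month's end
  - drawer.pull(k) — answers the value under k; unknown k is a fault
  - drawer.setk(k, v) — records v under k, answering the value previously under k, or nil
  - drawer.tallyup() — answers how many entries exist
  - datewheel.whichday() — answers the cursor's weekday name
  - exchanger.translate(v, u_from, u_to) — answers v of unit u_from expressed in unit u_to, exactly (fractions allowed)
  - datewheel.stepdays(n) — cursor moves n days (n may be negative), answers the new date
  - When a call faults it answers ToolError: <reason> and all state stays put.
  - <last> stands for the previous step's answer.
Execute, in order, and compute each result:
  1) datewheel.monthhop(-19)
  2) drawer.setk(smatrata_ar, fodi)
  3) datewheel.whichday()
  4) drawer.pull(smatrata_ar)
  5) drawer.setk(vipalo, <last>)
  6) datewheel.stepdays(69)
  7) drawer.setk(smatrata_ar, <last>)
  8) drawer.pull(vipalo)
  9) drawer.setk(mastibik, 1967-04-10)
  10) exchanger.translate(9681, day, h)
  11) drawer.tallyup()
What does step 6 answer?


Answer: 2026-11-19

Derivation:
[in] monthhop n→-19
:: 2026-09-11
[in] setk k→smatrata_ar v→fodi
:: nil
[in] whichday
:: Friday
[in] pull k→smatrata_ar
:: fodi
[in] setk k→vipalo v→<last>
:: nil
[in] stepdays n→69
:: 2026-11-19
[in] setk k→smatrata_ar v→<last>
:: fodi
[in] pull k→vipalo
:: fodi
[in] setk k→mastibik v→1967-04-10
:: nil
[in] translate v→9681 u_from→day u_to→h
:: 232344
[in] tallyup
:: 3


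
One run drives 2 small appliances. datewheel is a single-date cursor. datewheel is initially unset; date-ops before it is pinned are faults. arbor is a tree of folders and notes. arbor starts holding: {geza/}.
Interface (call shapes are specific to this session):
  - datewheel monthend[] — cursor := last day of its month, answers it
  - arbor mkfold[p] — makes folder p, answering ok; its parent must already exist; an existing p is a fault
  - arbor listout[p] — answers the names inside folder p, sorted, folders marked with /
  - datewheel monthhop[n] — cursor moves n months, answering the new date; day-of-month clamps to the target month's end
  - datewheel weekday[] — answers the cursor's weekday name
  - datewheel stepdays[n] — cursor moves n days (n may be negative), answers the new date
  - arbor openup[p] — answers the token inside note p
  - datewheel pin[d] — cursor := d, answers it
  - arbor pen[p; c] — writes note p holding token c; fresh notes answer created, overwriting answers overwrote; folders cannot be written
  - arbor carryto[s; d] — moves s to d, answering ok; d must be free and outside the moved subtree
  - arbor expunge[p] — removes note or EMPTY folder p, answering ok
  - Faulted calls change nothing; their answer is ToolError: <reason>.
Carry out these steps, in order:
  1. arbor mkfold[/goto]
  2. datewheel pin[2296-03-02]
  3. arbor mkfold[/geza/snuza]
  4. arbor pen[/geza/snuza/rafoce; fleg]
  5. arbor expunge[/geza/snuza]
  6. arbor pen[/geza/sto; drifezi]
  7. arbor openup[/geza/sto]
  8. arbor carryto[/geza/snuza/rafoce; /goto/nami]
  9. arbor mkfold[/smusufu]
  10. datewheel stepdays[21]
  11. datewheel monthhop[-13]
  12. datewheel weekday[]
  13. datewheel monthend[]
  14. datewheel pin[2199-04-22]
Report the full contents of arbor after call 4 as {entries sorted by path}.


;; 1. arbor mkfold(p='/goto') -> ok
;; 2. datewheel pin(d='2296-03-02') -> 2296-03-02
;; 3. arbor mkfold(p='/geza/snuza') -> ok
;; 4. arbor pen(p='/geza/snuza/rafoce', c='fleg') -> created
;; 5. arbor expunge(p='/geza/snuza') -> ToolError: not empty
;; 6. arbor pen(p='/geza/sto', c='drifezi') -> created
;; 7. arbor openup(p='/geza/sto') -> drifezi
;; 8. arbor carryto(s='/geza/snuza/rafoce', d='/goto/nami') -> ok
;; 9. arbor mkfold(p='/smusufu') -> ok
;; 10. datewheel stepdays(n='21') -> 2296-03-23
;; 11. datewheel monthhop(n='-13') -> 2295-02-23
;; 12. datewheel weekday() -> Saturday
;; 13. datewheel monthend() -> 2295-02-28
;; 14. datewheel pin(d='2199-04-22') -> 2199-04-22

Answer: {geza/, geza/snuza/, geza/snuza/rafoce=fleg, goto/}


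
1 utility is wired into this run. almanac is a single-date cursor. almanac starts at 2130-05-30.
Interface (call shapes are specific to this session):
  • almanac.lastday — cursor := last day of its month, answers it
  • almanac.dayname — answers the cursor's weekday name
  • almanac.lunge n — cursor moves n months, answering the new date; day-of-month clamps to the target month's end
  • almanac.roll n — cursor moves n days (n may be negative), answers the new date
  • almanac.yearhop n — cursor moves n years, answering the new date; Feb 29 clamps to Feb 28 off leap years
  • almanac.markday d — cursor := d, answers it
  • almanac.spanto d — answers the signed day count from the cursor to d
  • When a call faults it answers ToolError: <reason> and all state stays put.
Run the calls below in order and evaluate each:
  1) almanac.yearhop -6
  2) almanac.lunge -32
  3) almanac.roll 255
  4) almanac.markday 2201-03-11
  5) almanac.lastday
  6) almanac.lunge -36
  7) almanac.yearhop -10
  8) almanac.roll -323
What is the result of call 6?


Answer: 2198-03-31

Derivation:
==> almanac.yearhop(n='-6')
<== 2124-05-30
==> almanac.lunge(n='-32')
<== 2121-09-30
==> almanac.roll(n='255')
<== 2122-06-12
==> almanac.markday(d='2201-03-11')
<== 2201-03-11
==> almanac.lastday()
<== 2201-03-31
==> almanac.lunge(n='-36')
<== 2198-03-31
==> almanac.yearhop(n='-10')
<== 2188-03-31
==> almanac.roll(n='-323')
<== 2187-05-13


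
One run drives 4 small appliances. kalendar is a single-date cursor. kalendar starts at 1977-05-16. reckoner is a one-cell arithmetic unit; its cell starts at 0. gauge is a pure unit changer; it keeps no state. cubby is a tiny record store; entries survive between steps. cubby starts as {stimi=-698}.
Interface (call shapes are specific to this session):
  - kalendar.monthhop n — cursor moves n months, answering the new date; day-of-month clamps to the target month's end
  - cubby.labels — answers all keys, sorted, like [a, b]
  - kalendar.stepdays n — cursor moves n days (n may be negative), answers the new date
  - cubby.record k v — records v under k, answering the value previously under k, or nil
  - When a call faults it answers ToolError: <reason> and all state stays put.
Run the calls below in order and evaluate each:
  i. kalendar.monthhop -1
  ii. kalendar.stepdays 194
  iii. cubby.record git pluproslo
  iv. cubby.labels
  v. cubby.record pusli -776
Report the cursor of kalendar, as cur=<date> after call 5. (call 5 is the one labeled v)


>>> monthhop n='-1'
  1977-04-16
>>> stepdays n='194'
  1977-10-27
>>> record k='git' v='pluproslo'
  nil
>>> labels
  [git, stimi]
>>> record k='pusli' v='-776'
  nil

Answer: cur=1977-10-27


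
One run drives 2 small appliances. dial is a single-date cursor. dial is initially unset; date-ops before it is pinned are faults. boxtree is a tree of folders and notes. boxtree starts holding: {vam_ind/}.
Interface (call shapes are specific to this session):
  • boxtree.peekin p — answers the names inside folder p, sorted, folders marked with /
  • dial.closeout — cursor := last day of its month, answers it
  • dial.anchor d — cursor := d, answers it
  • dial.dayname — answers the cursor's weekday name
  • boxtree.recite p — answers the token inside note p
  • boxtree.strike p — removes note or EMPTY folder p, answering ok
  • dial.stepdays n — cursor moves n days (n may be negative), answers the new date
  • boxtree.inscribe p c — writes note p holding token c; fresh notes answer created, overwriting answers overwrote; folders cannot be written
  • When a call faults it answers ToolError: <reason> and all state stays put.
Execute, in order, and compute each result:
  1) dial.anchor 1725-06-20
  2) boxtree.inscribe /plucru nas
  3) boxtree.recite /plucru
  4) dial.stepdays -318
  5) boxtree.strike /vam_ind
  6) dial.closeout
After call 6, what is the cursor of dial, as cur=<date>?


Step: dial.anchor[d→1725-06-20]
Result: 1725-06-20
Step: boxtree.inscribe[p→/plucru; c→nas]
Result: created
Step: boxtree.recite[p→/plucru]
Result: nas
Step: dial.stepdays[n→-318]
Result: 1724-08-06
Step: boxtree.strike[p→/vam_ind]
Result: ok
Step: dial.closeout[]
Result: 1724-08-31

Answer: cur=1724-08-31


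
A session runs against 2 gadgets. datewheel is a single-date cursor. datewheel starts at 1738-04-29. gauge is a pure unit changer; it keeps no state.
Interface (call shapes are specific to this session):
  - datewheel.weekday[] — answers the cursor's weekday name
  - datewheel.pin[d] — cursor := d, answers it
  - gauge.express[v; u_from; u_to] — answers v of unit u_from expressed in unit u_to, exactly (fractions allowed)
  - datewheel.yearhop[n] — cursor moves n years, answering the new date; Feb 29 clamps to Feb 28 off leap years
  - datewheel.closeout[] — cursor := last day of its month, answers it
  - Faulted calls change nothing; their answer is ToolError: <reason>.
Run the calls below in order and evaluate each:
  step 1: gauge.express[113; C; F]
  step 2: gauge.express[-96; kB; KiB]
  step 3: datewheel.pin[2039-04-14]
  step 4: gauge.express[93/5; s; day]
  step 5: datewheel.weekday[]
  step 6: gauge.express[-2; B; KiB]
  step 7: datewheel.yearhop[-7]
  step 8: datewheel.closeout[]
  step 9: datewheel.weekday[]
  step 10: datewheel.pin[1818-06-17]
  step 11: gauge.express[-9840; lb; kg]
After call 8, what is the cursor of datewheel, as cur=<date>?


~$ express v=113 u_from=C u_to=F
  1177/5
~$ express v=-96 u_from=kB u_to=KiB
  -375/4
~$ pin d=2039-04-14
  2039-04-14
~$ express v=93/5 u_from=s u_to=day
  31/144000
~$ weekday
  Thursday
~$ express v=-2 u_from=B u_to=KiB
  -1/512
~$ yearhop n=-7
  2032-04-14
~$ closeout
  2032-04-30
~$ weekday
  Friday
~$ pin d=1818-06-17
  1818-06-17
~$ express v=-9840 u_from=lb u_to=kg
  -5579186151/1250000

Answer: cur=2032-04-30


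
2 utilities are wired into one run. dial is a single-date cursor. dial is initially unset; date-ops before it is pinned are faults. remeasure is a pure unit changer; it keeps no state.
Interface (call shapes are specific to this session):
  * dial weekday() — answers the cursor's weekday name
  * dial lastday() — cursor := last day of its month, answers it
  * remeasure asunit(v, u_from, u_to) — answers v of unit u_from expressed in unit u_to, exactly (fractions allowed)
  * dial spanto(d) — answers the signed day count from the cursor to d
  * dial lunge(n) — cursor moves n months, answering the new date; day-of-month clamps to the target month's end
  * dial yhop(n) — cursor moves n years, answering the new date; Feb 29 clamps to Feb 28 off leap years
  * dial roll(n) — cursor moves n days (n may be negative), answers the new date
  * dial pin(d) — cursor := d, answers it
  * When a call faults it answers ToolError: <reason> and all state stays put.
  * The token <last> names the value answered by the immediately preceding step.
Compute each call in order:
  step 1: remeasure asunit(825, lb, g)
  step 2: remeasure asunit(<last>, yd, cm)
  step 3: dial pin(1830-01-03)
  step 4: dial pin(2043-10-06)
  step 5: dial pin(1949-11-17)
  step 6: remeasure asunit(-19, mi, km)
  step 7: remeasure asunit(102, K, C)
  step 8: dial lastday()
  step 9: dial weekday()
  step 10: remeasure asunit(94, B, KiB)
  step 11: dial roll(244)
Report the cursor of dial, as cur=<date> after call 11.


Answer: cur=1950-08-01

Derivation:
>>> remeasure asunit v→825 u_from→lb u_to→g
[out] 1496854821/4000
>>> remeasure asunit v→<last> u_from→yd u_to→cm
[out] 1710905060403/50000
>>> dial pin d→1830-01-03
[out] 1830-01-03
>>> dial pin d→2043-10-06
[out] 2043-10-06
>>> dial pin d→1949-11-17
[out] 1949-11-17
>>> remeasure asunit v→-19 u_from→mi u_to→km
[out] -477774/15625
>>> remeasure asunit v→102 u_from→K u_to→C
[out] -3423/20
>>> dial lastday
[out] 1949-11-30
>>> dial weekday
[out] Wednesday
>>> remeasure asunit v→94 u_from→B u_to→KiB
[out] 47/512
>>> dial roll n→244
[out] 1950-08-01


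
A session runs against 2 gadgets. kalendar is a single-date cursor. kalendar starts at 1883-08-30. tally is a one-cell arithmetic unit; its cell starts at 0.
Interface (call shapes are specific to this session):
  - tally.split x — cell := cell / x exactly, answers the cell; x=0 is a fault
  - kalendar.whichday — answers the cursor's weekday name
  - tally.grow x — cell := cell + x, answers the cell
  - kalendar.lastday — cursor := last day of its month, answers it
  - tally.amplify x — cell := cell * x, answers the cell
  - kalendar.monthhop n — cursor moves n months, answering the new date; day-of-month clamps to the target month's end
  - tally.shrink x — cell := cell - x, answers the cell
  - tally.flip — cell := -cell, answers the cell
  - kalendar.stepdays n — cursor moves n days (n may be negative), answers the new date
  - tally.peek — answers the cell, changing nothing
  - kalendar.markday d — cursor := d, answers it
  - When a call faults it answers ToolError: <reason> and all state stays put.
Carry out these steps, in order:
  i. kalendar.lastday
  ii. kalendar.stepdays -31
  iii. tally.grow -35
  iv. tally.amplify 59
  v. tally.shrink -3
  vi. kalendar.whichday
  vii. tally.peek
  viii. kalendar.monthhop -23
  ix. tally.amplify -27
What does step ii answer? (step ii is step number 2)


Answer: 1883-07-31

Derivation:
Next I call kalendar.lastday(), and see 1883-08-31.
I try kalendar.stepdays on n=-31, and get 1883-07-31.
I try tally.grow on x=-35, and observe -35.
I use tally.amplify on x=59, and see -2065.
Next I call tally.shrink on x=-3, yielding -2062.
I use kalendar.whichday, giving Tuesday.
Then tally.peek, and see -2062.
Calling kalendar.monthhop on n=-23, and get 1881-08-31.
Next I call tally.amplify on x=-27, and observe 55674.


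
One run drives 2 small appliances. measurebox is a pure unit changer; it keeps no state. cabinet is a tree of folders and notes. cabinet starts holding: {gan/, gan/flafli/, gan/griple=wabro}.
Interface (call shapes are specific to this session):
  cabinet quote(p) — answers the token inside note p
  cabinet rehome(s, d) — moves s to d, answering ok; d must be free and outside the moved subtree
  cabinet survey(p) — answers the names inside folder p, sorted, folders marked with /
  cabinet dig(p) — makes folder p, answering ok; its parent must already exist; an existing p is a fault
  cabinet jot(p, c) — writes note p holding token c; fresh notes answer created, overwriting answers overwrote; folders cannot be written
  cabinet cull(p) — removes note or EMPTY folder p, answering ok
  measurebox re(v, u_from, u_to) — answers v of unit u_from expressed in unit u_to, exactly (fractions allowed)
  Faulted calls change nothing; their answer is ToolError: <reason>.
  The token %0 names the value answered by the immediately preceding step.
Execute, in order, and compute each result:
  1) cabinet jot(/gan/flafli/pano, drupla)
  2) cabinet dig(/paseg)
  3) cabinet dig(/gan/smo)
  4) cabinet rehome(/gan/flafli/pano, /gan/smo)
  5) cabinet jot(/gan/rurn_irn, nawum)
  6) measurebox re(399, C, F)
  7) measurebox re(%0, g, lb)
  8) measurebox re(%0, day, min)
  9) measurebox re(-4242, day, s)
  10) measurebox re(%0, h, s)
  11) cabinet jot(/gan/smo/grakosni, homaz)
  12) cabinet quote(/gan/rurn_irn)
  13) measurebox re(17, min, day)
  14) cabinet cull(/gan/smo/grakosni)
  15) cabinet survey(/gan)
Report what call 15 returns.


Answer: [flafli/, griple, rurn_irn, smo/]

Derivation:
[in] cabinet jot p=/gan/flafli/pano c=drupla
= created
[in] cabinet dig p=/paseg
= ok
[in] cabinet dig p=/gan/smo
= ok
[in] cabinet rehome s=/gan/flafli/pano d=/gan/smo
= ToolError: exists
[in] cabinet jot p=/gan/rurn_irn c=nawum
= created
[in] measurebox re v=399 u_from=C u_to=F
= 3751/5
[in] measurebox re v=%0 u_from=g u_to=lb
= 6820000/4123567
[in] measurebox re v=%0 u_from=day u_to=min
= 9820800000/4123567
[in] measurebox re v=-4242 u_from=day u_to=s
= -366508800
[in] measurebox re v=%0 u_from=h u_to=s
= -1319431680000
[in] cabinet jot p=/gan/smo/grakosni c=homaz
= created
[in] cabinet quote p=/gan/rurn_irn
= nawum
[in] measurebox re v=17 u_from=min u_to=day
= 17/1440
[in] cabinet cull p=/gan/smo/grakosni
= ok
[in] cabinet survey p=/gan
= [flafli/, griple, rurn_irn, smo/]


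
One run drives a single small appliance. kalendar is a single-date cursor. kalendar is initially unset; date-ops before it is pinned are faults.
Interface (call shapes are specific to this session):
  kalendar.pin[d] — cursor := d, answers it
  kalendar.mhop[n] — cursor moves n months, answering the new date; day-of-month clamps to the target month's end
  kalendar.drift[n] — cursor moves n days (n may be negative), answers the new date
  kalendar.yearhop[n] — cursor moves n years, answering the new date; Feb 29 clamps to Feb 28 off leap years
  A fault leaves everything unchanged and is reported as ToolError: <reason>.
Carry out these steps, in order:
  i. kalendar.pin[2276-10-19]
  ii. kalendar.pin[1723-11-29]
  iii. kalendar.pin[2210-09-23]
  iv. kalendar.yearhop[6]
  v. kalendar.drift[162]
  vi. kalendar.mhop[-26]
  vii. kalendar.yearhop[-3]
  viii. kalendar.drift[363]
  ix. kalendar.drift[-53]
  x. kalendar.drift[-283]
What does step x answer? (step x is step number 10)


Step: kalendar.pin[d→2276-10-19]
Result: 2276-10-19
Step: kalendar.pin[d→1723-11-29]
Result: 1723-11-29
Step: kalendar.pin[d→2210-09-23]
Result: 2210-09-23
Step: kalendar.yearhop[n→6]
Result: 2216-09-23
Step: kalendar.drift[n→162]
Result: 2217-03-04
Step: kalendar.mhop[n→-26]
Result: 2215-01-04
Step: kalendar.yearhop[n→-3]
Result: 2212-01-04
Step: kalendar.drift[n→363]
Result: 2213-01-01
Step: kalendar.drift[n→-53]
Result: 2212-11-09
Step: kalendar.drift[n→-283]
Result: 2212-01-31

Answer: 2212-01-31


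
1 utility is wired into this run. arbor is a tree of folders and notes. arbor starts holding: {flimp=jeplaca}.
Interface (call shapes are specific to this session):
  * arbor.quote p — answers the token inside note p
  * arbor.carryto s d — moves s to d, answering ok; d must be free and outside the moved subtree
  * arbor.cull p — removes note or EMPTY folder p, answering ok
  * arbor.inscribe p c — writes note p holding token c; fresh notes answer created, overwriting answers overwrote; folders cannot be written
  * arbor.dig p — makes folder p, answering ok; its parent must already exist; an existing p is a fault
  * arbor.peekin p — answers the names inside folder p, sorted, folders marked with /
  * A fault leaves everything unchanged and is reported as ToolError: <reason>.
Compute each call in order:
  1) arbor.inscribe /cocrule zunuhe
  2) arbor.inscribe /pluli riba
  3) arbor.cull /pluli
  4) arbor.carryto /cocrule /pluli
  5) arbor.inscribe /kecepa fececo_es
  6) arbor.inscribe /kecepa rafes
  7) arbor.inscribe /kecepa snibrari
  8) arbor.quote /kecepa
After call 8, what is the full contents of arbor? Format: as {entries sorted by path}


Answer: {flimp=jeplaca, kecepa=snibrari, pluli=zunuhe}

Derivation:
$ arbor.inscribe p: /cocrule c: zunuhe
:: created
$ arbor.inscribe p: /pluli c: riba
:: created
$ arbor.cull p: /pluli
:: ok
$ arbor.carryto s: /cocrule d: /pluli
:: ok
$ arbor.inscribe p: /kecepa c: fececo_es
:: created
$ arbor.inscribe p: /kecepa c: rafes
:: overwrote
$ arbor.inscribe p: /kecepa c: snibrari
:: overwrote
$ arbor.quote p: /kecepa
:: snibrari
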